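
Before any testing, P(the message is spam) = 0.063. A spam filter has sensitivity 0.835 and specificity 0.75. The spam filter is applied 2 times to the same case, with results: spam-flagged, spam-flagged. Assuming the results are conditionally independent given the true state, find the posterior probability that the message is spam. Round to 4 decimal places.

Let H be the event that the message is spam; start with P(H) = 0.063. P('spam-flagged'|H) = 0.835, P('spam-flagged'|¬H) = 0.25.
Update on result 1 ('spam-flagged'): P(H) ← 0.835·0.0630 / (0.835·0.0630 + 0.25·0.9370) = 0.052605/0.28686 = 0.1834.
Update on result 2 ('spam-flagged'): P(H) ← 0.835·0.1834 / (0.835·0.1834 + 0.25·0.8166) = 0.15313/0.35728 = 0.4286.

Posterior P(H) ≈ 0.4286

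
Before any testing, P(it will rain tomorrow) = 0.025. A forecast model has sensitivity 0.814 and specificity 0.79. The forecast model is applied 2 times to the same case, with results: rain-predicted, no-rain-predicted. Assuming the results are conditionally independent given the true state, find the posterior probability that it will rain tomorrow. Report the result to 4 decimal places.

Let H be the event that it will rain tomorrow; start with P(H) = 0.025. P('rain-predicted'|H) = 0.814, P('rain-predicted'|¬H) = 0.21.
Update on result 1 ('rain-predicted'): P(H) ← 0.814·0.0250 / (0.814·0.0250 + 0.21·0.9750) = 0.020350/0.22510 = 0.0904.
Update on result 2 ('no-rain-predicted'): P(H) ← 0.186·0.0904 / (0.186·0.0904 + 0.79·0.9096) = 0.016815/0.73540 = 0.0229.

Posterior P(H) ≈ 0.0229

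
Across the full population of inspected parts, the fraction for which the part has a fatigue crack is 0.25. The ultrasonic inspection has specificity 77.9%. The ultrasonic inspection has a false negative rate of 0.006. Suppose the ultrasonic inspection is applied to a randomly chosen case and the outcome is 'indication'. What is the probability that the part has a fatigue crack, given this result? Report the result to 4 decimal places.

Let H be the event that the part has a fatigue crack. P(H) = 0.25, so P(¬H) = 0.75. With E the 'indication' result, P(E|H) = 0.994 and P(E|¬H) = 0.221.
P(E) = 0.994·0.25 + 0.221·0.75 = 0.24850 + 0.16575 = 0.41425.
By Bayes' theorem, P(H|E) = 0.24850 / 0.41425 = 0.5999.

P(H | E) ≈ 0.5999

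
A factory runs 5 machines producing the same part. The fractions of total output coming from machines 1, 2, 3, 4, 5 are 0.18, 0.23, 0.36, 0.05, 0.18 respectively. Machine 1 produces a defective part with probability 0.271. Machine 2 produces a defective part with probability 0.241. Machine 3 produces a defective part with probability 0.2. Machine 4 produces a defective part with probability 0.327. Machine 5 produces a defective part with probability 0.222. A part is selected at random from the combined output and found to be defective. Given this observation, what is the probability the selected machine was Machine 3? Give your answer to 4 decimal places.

P(defective|M1) = 0.271; P(defective|M2) = 0.241; P(defective|M3) = 0.2; P(defective|M4) = 0.327; P(defective|M5) = 0.222.
Prior × likelihood for each source: 0.18·0.271=0.04878, 0.23·0.241=0.05543, 0.36·0.2=0.07200, 0.05·0.327=0.01635, 0.18·0.222=0.03996. Summing gives P(defective) = 0.23252.
P(Machine 3 | defective) = 0.07200 / 0.23252 = 0.3097.

Posterior probability ≈ 0.3097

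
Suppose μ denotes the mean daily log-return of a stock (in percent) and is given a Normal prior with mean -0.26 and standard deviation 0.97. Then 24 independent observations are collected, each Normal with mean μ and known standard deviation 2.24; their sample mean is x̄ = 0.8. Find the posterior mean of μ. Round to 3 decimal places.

Posterior mean ≈ 0.607

Prior precision 1/τ₀² = 1/0.97² = 1.06281; data precision n/σ² = 24/2.24² = 4.78316.
Posterior precision = 1.06281 + 4.78316 = 5.84598.
Posterior mean = (1.06281·-0.26 + 4.78316·0.8) / 5.84598 = 0.607.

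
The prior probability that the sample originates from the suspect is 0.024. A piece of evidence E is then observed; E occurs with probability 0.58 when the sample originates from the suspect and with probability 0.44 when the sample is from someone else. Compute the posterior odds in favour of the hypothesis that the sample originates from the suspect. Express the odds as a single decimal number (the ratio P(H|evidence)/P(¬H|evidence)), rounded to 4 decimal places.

Posterior odds ≈ 0.0324

Prior odds = 0.024/(1−0.024) = 0.024590. In log-odds, ln(0.024590) = -3.7054.
Add log likelihood ratio: ln(1.3182) = 0.27625.
Posterior log-odds = -3.4292, so posterior odds = exp(-3.4292) = 0.032414.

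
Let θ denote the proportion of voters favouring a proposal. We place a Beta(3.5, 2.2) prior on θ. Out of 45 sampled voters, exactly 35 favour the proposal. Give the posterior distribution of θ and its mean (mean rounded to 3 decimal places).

Posterior: Beta(38.5, 12.2); mean ≈ 0.759

The binomial likelihood is conjugate to the Beta prior: with 35 successes and 10 failures, the posterior is Beta(3.5+35, 2.2+10) = Beta(38.5, 12.2).
Posterior mean = α/(α+β) = 38.5/50.7 = 0.759.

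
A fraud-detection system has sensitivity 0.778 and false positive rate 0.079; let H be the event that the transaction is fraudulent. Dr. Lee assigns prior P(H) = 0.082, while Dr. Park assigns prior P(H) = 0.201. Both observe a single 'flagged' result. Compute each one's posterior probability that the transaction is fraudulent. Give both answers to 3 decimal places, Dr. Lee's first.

The likelihood ratio for a 'flagged' result is 0.778/0.079 = 9.8481.
Dr. Lee: prior odds 0.082/0.918 = 0.089325; posterior odds 0.87968; posterior probability 0.468.
Dr. Park: prior odds 0.201/0.799 = 0.25156; posterior odds 2.4774; posterior probability 0.712.

Dr. Lee: 0.468; Dr. Park: 0.712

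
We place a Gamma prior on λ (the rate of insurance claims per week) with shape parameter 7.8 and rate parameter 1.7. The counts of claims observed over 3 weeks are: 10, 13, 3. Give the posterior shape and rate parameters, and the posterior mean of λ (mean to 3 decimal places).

The Poisson likelihood adds the total count to the shape and the number of exposure periods to the rate. Here ∑xᵢ = 26 and n = 3, so shape 7.8→33.8 and rate 1.7→4.7.
Posterior mean = shape/rate = 33.8/4.7 = 7.191.

Posterior: Gamma(shape=33.8, rate=4.7); mean ≈ 7.191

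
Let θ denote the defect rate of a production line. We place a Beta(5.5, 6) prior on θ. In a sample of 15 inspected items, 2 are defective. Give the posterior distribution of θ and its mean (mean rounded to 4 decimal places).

Posterior: Beta(7.5, 19); mean ≈ 0.2830

Observing 2 successes and 13 failures updates Beta(5.5, 6) by adding the success and failure counts to the two shape parameters: α = 5.5+2 = 7.5, β = 6+13 = 19.
E[θ | data] = 7.5/(7.5+19) = 0.2830.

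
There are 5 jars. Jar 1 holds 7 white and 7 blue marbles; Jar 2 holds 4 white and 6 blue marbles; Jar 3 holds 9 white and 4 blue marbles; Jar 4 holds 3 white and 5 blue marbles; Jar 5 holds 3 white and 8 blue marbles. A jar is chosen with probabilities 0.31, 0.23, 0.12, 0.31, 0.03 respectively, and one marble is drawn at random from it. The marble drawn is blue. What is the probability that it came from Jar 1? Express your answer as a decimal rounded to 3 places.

Posterior probability ≈ 0.284

P(blue|Jar 1) = 0.5; P(blue|Jar 2) = 0.6; P(blue|Jar 3) = 0.3077; P(blue|Jar 4) = 0.625; P(blue|Jar 5) = 0.7273.
Prior × likelihood for each source: 0.31·0.5=0.1550, 0.23·0.6=0.1380, 0.12·0.3077=0.03692, 0.31·0.625=0.1938, 0.03·0.7273=0.02182. Summing gives P(blue) = 0.54549.
P(Jar 1 | blue) = 0.1550 / 0.54549 = 0.284.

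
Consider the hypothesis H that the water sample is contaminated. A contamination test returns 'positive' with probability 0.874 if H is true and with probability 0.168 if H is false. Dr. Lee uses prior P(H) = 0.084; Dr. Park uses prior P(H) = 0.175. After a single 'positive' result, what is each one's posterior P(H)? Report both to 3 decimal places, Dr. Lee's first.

Dr. Lee: 0.323; Dr. Park: 0.525

The likelihood ratio for a 'positive' result is 0.874/0.168 = 5.2024.
Dr. Lee: prior odds 0.084/0.916 = 0.091703; posterior odds 0.47707; posterior probability 0.323.
Dr. Park: prior odds 0.175/0.825 = 0.21212; posterior odds 1.1035; posterior probability 0.525.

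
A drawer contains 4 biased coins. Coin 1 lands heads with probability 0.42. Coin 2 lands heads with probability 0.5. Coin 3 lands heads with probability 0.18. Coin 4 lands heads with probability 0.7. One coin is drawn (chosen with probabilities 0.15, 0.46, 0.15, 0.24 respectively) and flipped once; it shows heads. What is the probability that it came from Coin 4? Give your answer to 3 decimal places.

Posterior probability ≈ 0.344

Tabulate prior·likelihood by source: [1] prior 0.15, lik 0.42, product 0.06300; [2] prior 0.46, lik 0.5, product 0.2300; [3] prior 0.15, lik 0.18, product 0.02700; [4] prior 0.24, lik 0.7, product 0.1680.
Normalizing constant = 0.48800; the posterior for Coin 4 is its product over the sum, 0.1680/0.48800 = 0.344.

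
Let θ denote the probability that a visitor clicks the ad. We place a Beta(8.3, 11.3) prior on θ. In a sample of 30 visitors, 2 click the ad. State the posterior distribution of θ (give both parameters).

Observing 2 successes and 28 failures updates Beta(8.3, 11.3) by adding the success and failure counts to the two shape parameters: α = 8.3+2 = 10.3, β = 11.3+28 = 39.3.

Posterior: Beta(10.3, 39.3)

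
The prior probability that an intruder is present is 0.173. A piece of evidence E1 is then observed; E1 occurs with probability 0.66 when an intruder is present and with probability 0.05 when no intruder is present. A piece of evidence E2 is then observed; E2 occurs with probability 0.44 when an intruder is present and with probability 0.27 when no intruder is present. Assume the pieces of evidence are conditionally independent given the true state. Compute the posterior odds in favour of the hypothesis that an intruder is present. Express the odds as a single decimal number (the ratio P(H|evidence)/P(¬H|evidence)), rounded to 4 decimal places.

Posterior odds ≈ 4.4999

Prior odds = 0.173/(1−0.173) = 0.20919. In log-odds, ln(0.20919) = -1.5645.
Add log likelihood ratios: ln(13.200) + ln(1.6296) = 3.0686.
Posterior log-odds = 1.5041, so posterior odds = exp(1.5041) = 4.4999.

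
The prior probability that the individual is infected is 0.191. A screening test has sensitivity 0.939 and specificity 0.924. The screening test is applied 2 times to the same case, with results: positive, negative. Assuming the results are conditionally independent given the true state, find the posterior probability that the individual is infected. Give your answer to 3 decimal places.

Posterior P(H) ≈ 0.161

Let H be the event that the individual is infected; start with P(H) = 0.191. P('positive'|H) = 0.939, P('positive'|¬H) = 0.076.
Update on result 1 ('positive'): P(H) ← 0.939·0.1910 / (0.939·0.1910 + 0.076·0.8090) = 0.17935/0.24083 = 0.7447.
Update on result 2 ('negative'): P(H) ← 0.061·0.7447 / (0.061·0.7447 + 0.924·0.2553) = 0.045427/0.28132 = 0.1615.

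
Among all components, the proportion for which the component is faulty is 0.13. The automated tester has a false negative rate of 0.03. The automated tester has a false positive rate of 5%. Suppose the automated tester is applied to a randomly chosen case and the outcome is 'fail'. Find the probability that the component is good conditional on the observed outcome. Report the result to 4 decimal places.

P(¬H | E) ≈ 0.2565

Let H be the event that the component is faulty. P(H) = 0.13, so P(¬H) = 0.87. With E the 'fail' result, P(E|H) = 0.97 and P(E|¬H) = 0.05.
P(E) = 0.97·0.13 + 0.05·0.87 = 0.12610 + 0.043500 = 0.16960.
By Bayes' theorem, P(H|E) = 0.12610 / 0.16960 = 0.7435. Hence P(¬H|E) = 1 − 0.7435 = 0.2565.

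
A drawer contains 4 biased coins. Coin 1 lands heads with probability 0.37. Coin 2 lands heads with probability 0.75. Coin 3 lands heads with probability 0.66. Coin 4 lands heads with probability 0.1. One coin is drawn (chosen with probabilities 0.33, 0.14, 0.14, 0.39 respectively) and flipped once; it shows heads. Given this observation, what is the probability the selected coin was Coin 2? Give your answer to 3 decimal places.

P(heads|C1) = 0.37; P(heads|C2) = 0.75; P(heads|C3) = 0.66; P(heads|C4) = 0.1.
Prior × likelihood for each source: 0.33·0.37=0.1221, 0.14·0.75=0.1050, 0.14·0.66=0.09240, 0.39·0.1=0.03900. Summing gives P(heads) = 0.35850.
P(Coin 2 | heads) = 0.1050 / 0.35850 = 0.293.

Posterior probability ≈ 0.293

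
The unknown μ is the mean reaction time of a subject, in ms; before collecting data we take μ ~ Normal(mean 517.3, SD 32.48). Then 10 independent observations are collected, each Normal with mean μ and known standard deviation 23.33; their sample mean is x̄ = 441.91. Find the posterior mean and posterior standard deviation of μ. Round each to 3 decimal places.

Prior precision 1/τ₀² = 1/32.48² = 0.00094791; data precision n/σ² = 10/23.33² = 0.0183726.
Posterior precision = 0.00094791 + 0.0183726 = 0.0193205, giving posterior SD = 1/√0.0193205 = 7.194.
Posterior mean = (0.00094791·517.3 + 0.0183726·441.91) / 0.0193205 = 445.609.

Posterior mean ≈ 445.609; posterior SD ≈ 7.194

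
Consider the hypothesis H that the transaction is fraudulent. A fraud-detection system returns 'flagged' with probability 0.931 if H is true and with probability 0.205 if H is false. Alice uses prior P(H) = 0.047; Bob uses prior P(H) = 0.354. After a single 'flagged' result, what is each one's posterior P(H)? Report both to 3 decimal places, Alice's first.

Alice: 0.183; Bob: 0.713

P('+'|H) = 0.931, P('+'|¬H) = 0.205.
Alice: numerator 0.931·0.047 = 0.043757; evidence = 0.043757+0.205·0.953 = 0.23912; posterior = 0.183.
Bob: numerator 0.931·0.354 = 0.32957; evidence = 0.32957+0.205·0.646 = 0.46200; posterior = 0.713.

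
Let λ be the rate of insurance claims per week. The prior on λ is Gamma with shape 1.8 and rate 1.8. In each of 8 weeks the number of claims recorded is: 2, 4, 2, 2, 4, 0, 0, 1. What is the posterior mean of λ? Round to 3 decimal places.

The Poisson likelihood adds the total count to the shape and the number of exposure periods to the rate. Here ∑xᵢ = 15 and n = 8, so shape 1.8→16.8 and rate 1.8→9.8.
E[λ | data] = 16.8/9.8 = 1.714.

Posterior mean ≈ 1.714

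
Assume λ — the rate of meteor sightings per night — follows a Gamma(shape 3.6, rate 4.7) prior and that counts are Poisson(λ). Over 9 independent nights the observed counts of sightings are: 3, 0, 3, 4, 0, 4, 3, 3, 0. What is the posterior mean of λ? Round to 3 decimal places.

Posterior mean ≈ 1.723

The Poisson likelihood adds the total count to the shape and the number of exposure periods to the rate. Here ∑xᵢ = 20 and n = 9, so shape 3.6→23.6 and rate 4.7→13.7.
E[λ | data] = 23.6/13.7 = 1.723.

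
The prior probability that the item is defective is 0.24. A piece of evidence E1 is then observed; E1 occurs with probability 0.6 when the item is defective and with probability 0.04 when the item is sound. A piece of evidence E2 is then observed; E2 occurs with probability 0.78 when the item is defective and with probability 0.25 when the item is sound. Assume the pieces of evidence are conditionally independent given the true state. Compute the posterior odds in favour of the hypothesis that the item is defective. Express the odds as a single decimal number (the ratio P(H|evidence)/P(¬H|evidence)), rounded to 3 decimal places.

Prior odds = 0.24/(1−0.24) = 0.31579. In log-odds, ln(0.31579) = -1.1527.
Add log likelihood ratios: ln(15.000) + ln(3.1200) = 3.8459.
Posterior log-odds = 2.6932, so posterior odds = exp(2.6932) = 14.779.

Posterior odds ≈ 14.779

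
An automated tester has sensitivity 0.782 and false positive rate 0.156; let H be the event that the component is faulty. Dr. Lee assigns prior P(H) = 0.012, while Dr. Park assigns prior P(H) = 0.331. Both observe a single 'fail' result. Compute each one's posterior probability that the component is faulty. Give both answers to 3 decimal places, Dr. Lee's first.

P('+'|H) = 0.782, P('+'|¬H) = 0.156.
Dr. Lee: numerator 0.782·0.012 = 0.0093840; evidence = 0.0093840+0.156·0.988 = 0.16351; posterior = 0.057.
Dr. Park: numerator 0.782·0.331 = 0.25884; evidence = 0.25884+0.156·0.669 = 0.36321; posterior = 0.713.

Dr. Lee: 0.057; Dr. Park: 0.713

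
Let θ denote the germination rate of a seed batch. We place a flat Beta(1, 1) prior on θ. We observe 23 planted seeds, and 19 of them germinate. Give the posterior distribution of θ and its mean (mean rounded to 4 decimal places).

Posterior: Beta(20, 5); mean ≈ 0.8000

Observing 19 successes and 4 failures updates Beta(1, 1) by adding the success and failure counts to the two shape parameters: α = 1+19 = 20, β = 1+4 = 5.
E[θ | data] = 20/(20+5) = 0.8000.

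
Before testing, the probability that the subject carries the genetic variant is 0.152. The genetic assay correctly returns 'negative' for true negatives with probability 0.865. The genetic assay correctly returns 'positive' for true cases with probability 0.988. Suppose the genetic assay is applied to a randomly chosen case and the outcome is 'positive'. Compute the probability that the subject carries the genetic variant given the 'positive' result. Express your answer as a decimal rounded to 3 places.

Write H for 'the subject carries the genetic variant'. Prior odds H:¬H = 0.152/0.848 = 0.17925. For the 'positive' outcome, the likelihood ratio is 0.988/0.135 = 7.3185.
Posterior odds = 0.17925 × 7.3185 = 1.3118, so P(H|E) = 1.3118/(1+1.3118) = 0.567.

P(H | E) ≈ 0.567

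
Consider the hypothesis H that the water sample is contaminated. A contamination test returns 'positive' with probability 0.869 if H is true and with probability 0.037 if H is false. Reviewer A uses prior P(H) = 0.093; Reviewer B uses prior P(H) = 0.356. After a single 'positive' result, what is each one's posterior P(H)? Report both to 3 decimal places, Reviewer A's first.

P('+'|H) = 0.869, P('+'|¬H) = 0.037.
Reviewer A: numerator 0.869·0.093 = 0.080817; evidence = 0.080817+0.037·0.907 = 0.11438; posterior = 0.707.
Reviewer B: numerator 0.869·0.356 = 0.30936; evidence = 0.30936+0.037·0.644 = 0.33319; posterior = 0.928.

Reviewer A: 0.707; Reviewer B: 0.928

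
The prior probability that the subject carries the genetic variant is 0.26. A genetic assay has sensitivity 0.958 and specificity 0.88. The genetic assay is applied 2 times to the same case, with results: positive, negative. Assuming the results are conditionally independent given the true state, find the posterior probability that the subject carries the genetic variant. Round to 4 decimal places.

Let H be the event that the subject carries the genetic variant; start with P(H) = 0.26. P('positive'|H) = 0.958, P('positive'|¬H) = 0.12.
Update on result 1 ('positive'): P(H) ← 0.958·0.2600 / (0.958·0.2600 + 0.12·0.7400) = 0.24908/0.33788 = 0.7372.
Update on result 2 ('negative'): P(H) ← 0.042·0.7372 / (0.042·0.7372 + 0.88·0.2628) = 0.030962/0.26224 = 0.1181.

Posterior P(H) ≈ 0.1181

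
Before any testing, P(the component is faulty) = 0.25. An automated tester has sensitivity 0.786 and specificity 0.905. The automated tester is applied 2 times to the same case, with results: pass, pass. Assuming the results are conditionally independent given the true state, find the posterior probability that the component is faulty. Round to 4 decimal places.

Posterior P(H) ≈ 0.0183

Let H be the event that the component is faulty; start with P(H) = 0.25. P('fail'|H) = 0.786, P('fail'|¬H) = 0.095.
Update on result 1 ('pass'): P(H) ← 0.214·0.2500 / (0.214·0.2500 + 0.905·0.7500) = 0.053500/0.73225 = 0.0731.
Update on result 2 ('pass'): P(H) ← 0.214·0.0731 / (0.214·0.0731 + 0.905·0.9269) = 0.015635/0.85451 = 0.0183.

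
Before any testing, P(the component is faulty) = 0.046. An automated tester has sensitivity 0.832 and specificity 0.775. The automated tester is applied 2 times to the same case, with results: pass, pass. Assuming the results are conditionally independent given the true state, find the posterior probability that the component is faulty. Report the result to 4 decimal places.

Posterior P(H) ≈ 0.0023

With H the event that the component is faulty, the joint likelihood of the observed sequence is P(data|H) = 0.168·0.168 = 0.028224 and P(data|¬H) = 0.775·0.775 = 0.60063.
Bayes: P(H|data) = 0.046·0.028224 / (0.046·0.028224 + 0.954·0.60063) = 0.0012983/0.57429 = 0.0023.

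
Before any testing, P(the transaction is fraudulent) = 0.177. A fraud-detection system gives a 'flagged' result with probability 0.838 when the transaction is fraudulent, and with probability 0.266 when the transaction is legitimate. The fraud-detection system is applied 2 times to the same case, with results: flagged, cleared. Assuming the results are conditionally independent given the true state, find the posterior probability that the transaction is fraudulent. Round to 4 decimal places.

Posterior P(H) ≈ 0.1301

With H the event that the transaction is fraudulent, the joint likelihood of the observed sequence is P(data|H) = 0.838·0.162 = 0.13576 and P(data|¬H) = 0.266·0.734 = 0.19524.
Bayes: P(H|data) = 0.177·0.13576 / (0.177·0.13576 + 0.823·0.19524) = 0.024029/0.18471 = 0.1301.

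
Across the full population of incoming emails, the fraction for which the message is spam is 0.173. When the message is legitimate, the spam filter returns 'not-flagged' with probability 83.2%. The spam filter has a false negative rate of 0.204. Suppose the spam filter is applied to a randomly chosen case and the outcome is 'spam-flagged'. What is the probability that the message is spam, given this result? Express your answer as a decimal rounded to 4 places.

Let H be the event that the message is spam. P(H) = 0.173, so P(¬H) = 0.827. With E the 'spam-flagged' result, P(E|H) = 0.796 and P(E|¬H) = 0.168.
P(E) = 0.796·0.173 + 0.168·0.827 = 0.13771 + 0.13894 = 0.27664.
By Bayes' theorem, P(H|E) = 0.13771 / 0.27664 = 0.4978.

P(H | E) ≈ 0.4978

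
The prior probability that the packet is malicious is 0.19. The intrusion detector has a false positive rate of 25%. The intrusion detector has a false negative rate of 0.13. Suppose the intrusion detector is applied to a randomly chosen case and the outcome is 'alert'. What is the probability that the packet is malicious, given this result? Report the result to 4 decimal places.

P(H | E) ≈ 0.4494

Write H for 'the packet is malicious'. Prior odds H:¬H = 0.19/0.81 = 0.23457. For the 'alert' outcome, the likelihood ratio is 0.87/0.25 = 3.4800.
Posterior odds = 0.23457 × 3.4800 = 0.81630, so P(H|E) = 0.81630/(1+0.81630) = 0.4494.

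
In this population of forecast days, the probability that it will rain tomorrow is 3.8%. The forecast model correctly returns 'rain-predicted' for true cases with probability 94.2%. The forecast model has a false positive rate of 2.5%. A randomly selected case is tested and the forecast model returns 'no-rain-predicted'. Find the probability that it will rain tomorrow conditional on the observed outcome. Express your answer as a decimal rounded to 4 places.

P(H | E) ≈ 0.0023

Let H be the event that it will rain tomorrow. P(H) = 0.038, so P(¬H) = 0.962. With E the 'no-rain-predicted' result, P(E|H) = 0.058 and P(E|¬H) = 0.975.
P(E) = 0.058·0.038 + 0.975·0.962 = 0.0022040 + 0.93795 = 0.94015.
By Bayes' theorem, P(H|E) = 0.0022040 / 0.94015 = 0.0023.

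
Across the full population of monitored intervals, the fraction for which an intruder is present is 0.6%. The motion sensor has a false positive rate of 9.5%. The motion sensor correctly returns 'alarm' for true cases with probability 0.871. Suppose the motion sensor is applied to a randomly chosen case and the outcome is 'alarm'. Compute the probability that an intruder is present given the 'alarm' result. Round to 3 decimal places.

P(H | E) ≈ 0.052

Write H for 'an intruder is present'. Prior odds H:¬H = 0.006/0.994 = 0.0060362. For the 'alarm' outcome, the likelihood ratio is 0.871/0.095 = 9.1684.
Posterior odds = 0.0060362 × 9.1684 = 0.055343, so P(H|E) = 0.055343/(1+0.055343) = 0.052.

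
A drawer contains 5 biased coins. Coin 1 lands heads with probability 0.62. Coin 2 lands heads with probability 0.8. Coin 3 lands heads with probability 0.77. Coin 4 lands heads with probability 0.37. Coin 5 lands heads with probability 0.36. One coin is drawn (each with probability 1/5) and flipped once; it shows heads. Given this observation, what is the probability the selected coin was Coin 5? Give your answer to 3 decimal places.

Posterior probability ≈ 0.123

P(heads|C1) = 0.62; P(heads|C2) = 0.8; P(heads|C3) = 0.77; P(heads|C4) = 0.37; P(heads|C5) = 0.36.
Prior × likelihood for each source: 0.2·0.62=0.1240, 0.2·0.8=0.1600, 0.2·0.77=0.1540, 0.2·0.37=0.07400, 0.2·0.36=0.07200. Summing gives P(heads) = 0.58400.
P(Coin 5 | heads) = 0.07200 / 0.58400 = 0.123.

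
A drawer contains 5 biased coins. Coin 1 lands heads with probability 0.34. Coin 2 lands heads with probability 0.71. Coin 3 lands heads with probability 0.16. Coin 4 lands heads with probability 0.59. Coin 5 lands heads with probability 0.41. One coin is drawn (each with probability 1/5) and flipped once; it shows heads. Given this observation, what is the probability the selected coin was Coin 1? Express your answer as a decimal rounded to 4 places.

Posterior probability ≈ 0.1538

Tabulate prior·likelihood by source: [1] prior 0.2, lik 0.34, product 0.06800; [2] prior 0.2, lik 0.71, product 0.1420; [3] prior 0.2, lik 0.16, product 0.03200; [4] prior 0.2, lik 0.59, product 0.1180; [5] prior 0.2, lik 0.41, product 0.08200.
Normalizing constant = 0.44200; the posterior for Coin 1 is its product over the sum, 0.06800/0.44200 = 0.1538.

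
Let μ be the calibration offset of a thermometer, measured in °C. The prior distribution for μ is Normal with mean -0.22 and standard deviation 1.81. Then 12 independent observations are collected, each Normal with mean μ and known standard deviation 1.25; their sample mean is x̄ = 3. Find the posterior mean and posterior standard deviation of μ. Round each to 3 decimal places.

Posterior mean ≈ 2.877; posterior SD ≈ 0.354

Prior precision 1/τ₀² = 1/1.81² = 0.305241; data precision n/σ² = 12/1.25² = 7.68000.
Posterior precision = 0.305241 + 7.68000 = 7.98524, giving posterior SD = 1/√7.98524 = 0.354.
Posterior mean = (0.305241·-0.22 + 7.68000·3) / 7.98524 = 2.877.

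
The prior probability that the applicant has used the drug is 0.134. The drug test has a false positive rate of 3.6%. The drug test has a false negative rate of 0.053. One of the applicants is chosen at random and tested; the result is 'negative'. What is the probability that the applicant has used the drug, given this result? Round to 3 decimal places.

Let H be the event that the applicant has used the drug. P(H) = 0.134, so P(¬H) = 0.866. With E the 'negative' result, P(E|H) = 0.053 and P(E|¬H) = 0.964.
P(E) = 0.053·0.134 + 0.964·0.866 = 0.0071020 + 0.83482 = 0.84193.
By Bayes' theorem, P(H|E) = 0.0071020 / 0.84193 = 0.008.

P(H | E) ≈ 0.008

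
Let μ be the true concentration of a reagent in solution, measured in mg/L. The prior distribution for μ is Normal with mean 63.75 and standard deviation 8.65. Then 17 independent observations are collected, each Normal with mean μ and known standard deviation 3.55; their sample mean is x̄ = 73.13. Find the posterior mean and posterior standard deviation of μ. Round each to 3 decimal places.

Posterior mean ≈ 73.038; posterior SD ≈ 0.857

Prior precision 1/τ₀² = 1/8.65² = 0.0133650; data precision n/σ² = 17/3.55² = 1.34894.
Posterior precision = 0.0133650 + 1.34894 = 1.36230, giving posterior SD = 1/√1.36230 = 0.857.
Posterior mean = (0.0133650·63.75 + 1.34894·73.13) / 1.36230 = 73.038.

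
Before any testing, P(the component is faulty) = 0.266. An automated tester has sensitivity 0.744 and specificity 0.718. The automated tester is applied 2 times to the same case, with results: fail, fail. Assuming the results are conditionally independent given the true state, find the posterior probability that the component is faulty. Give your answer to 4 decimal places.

With H the event that the component is faulty, the joint likelihood of the observed sequence is P(data|H) = 0.744·0.744 = 0.55354 and P(data|¬H) = 0.282·0.282 = 0.079524.
Bayes: P(H|data) = 0.266·0.55354 / (0.266·0.55354 + 0.734·0.079524) = 0.14724/0.20561 = 0.7161.

Posterior P(H) ≈ 0.7161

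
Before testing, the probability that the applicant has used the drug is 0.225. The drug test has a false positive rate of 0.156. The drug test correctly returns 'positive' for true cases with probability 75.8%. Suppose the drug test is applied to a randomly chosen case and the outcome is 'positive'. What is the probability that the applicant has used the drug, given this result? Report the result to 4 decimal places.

P(H | E) ≈ 0.5852

Let H be the event that the applicant has used the drug. P(H) = 0.225, so P(¬H) = 0.775. With E the 'positive' result, P(E|H) = 0.758 and P(E|¬H) = 0.156.
P(E) = 0.758·0.225 + 0.156·0.775 = 0.17055 + 0.12090 = 0.29145.
By Bayes' theorem, P(H|E) = 0.17055 / 0.29145 = 0.5852.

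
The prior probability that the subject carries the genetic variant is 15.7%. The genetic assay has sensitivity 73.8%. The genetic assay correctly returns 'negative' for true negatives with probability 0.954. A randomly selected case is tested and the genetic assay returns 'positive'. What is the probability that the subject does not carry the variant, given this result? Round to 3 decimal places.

Let H be the event that the subject carries the genetic variant. P(H) = 0.157, so P(¬H) = 0.843. With E the 'positive' result, P(E|H) = 0.738 and P(E|¬H) = 0.046.
P(E) = 0.738·0.157 + 0.046·0.843 = 0.11587 + 0.038778 = 0.15464.
By Bayes' theorem, P(H|E) = 0.11587 / 0.15464 = 0.749. Hence P(¬H|E) = 1 − 0.749 = 0.251.

P(¬H | E) ≈ 0.251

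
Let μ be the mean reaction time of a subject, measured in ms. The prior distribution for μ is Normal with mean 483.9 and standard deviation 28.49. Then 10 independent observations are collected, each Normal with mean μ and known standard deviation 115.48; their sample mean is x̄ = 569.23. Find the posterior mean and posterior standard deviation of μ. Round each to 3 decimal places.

Prior precision 1/τ₀² = 1/28.49² = 0.00123201; data precision n/σ² = 10/115.48² = 0.00074987.
Posterior precision = 0.00123201 + 0.00074987 = 0.00198188, giving posterior SD = 1/√0.00198188 = 22.463.
Posterior mean = (0.00123201·483.9 + 0.00074987·569.23) / 0.00198188 = 516.186.

Posterior mean ≈ 516.186; posterior SD ≈ 22.463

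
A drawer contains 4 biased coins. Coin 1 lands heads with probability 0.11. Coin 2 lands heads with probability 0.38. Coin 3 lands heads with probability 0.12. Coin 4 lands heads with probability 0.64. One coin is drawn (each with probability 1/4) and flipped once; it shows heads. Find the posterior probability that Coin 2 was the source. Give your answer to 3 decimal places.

P(heads|C1) = 0.11; P(heads|C2) = 0.38; P(heads|C3) = 0.12; P(heads|C4) = 0.64.
Prior × likelihood for each source: 0.25·0.11=0.02750, 0.25·0.38=0.09500, 0.25·0.12=0.03000, 0.25·0.64=0.1600. Summing gives P(heads) = 0.31250.
P(Coin 2 | heads) = 0.09500 / 0.31250 = 0.304.

Posterior probability ≈ 0.304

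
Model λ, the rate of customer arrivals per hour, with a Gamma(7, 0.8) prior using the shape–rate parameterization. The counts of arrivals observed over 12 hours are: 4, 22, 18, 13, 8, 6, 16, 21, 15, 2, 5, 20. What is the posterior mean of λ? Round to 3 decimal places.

Total count ∑xᵢ = 150 over n = 12 hours.
Gamma is conjugate to the Poisson likelihood: posterior is Gamma(shape = 7+150 = 157, rate = 0.8+12 = 12.8).
E[λ | data] = 157/12.8 = 12.266.

Posterior mean ≈ 12.266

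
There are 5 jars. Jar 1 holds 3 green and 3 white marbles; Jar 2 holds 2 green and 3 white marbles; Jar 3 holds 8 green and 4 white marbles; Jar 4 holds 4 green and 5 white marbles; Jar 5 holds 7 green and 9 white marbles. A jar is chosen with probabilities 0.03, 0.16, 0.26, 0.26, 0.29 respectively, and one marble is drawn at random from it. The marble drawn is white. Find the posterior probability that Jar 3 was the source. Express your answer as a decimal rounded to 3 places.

Tabulate prior·likelihood by source: [1] prior 0.03, lik 0.5, product 0.01500; [2] prior 0.16, lik 0.6, product 0.09600; [3] prior 0.26, lik 0.3333, product 0.08667; [4] prior 0.26, lik 0.5556, product 0.1444; [5] prior 0.29, lik 0.5625, product 0.1631.
Normalizing constant = 0.50524; the posterior for Jar 3 is its product over the sum, 0.08667/0.50524 = 0.172.

Posterior probability ≈ 0.172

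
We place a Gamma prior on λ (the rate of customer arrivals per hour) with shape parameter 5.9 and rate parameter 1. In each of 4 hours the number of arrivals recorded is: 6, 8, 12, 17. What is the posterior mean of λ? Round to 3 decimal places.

Posterior mean ≈ 9.780

Total count ∑xᵢ = 43 over n = 4 hours.
Gamma is conjugate to the Poisson likelihood: posterior is Gamma(shape = 5.9+43 = 48.9, rate = 1+4 = 5).
E[λ | data] = 48.9/5 = 9.780.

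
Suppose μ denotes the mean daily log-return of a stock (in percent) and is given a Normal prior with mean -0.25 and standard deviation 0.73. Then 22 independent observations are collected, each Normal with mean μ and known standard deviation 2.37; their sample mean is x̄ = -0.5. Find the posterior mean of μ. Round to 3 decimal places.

Posterior mean ≈ -0.419

Prior precision 1/τ₀² = 1/0.73² = 1.87652; data precision n/σ² = 22/2.37² = 3.91675.
Posterior precision = 1.87652 + 3.91675 = 5.79328.
Posterior mean = (1.87652·-0.25 + 3.91675·-0.5) / 5.79328 = -0.419.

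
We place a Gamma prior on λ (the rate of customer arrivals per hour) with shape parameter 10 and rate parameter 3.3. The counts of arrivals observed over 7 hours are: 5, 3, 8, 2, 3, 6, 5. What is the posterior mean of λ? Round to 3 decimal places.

Total count ∑xᵢ = 32 over n = 7 hours.
Gamma is conjugate to the Poisson likelihood: posterior is Gamma(shape = 10+32 = 42, rate = 3.3+7 = 10.3).
E[λ | data] = 42/10.3 = 4.078.

Posterior mean ≈ 4.078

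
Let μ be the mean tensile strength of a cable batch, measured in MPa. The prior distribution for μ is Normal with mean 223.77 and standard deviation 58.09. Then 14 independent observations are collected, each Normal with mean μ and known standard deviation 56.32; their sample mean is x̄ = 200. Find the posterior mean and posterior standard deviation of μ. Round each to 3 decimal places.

With known σ, the Normal prior is conjugate. Weight on the data is w = (n/σ²)/(n/σ² + 1/τ₀²) = 0.00441370/(0.00441370+0.00029634) = 0.93708.
Posterior mean = w·x̄ + (1−w)·μ₀ = 0.93708·200 + 0.062918·223.77 = 201.496. Posterior variance = 1/(0.00441370+0.00029634) = 212.312, so SD = 14.571.

Posterior mean ≈ 201.496; posterior SD ≈ 14.571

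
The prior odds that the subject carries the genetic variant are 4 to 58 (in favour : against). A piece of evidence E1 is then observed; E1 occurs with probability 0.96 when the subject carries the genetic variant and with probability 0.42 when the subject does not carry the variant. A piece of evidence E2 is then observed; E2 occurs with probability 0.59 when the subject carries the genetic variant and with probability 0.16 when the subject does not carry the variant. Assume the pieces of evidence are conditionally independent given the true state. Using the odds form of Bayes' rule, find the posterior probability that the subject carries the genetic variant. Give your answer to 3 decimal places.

Prior odds = 4/58 = 0.068966.
Likelihood ratio for E1 = 0.96/0.42 = 2.2857.
Likelihood ratio for E2 = 0.59/0.16 = 3.6875.
Posterior odds = prior odds × LR₁ × LR₂ = 0.58128.
Posterior probability = odds/(1+odds) = 0.58128/1.5813 = 0.368.

Posterior probability ≈ 0.368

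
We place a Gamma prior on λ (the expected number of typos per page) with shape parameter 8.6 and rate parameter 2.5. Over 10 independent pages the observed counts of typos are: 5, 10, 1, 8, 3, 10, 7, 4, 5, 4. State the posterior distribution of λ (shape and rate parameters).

Posterior: Gamma(shape=65.6, rate=12.5)

The Poisson likelihood adds the total count to the shape and the number of exposure periods to the rate. Here ∑xᵢ = 57 and n = 10, so shape 8.6→65.6 and rate 2.5→12.5.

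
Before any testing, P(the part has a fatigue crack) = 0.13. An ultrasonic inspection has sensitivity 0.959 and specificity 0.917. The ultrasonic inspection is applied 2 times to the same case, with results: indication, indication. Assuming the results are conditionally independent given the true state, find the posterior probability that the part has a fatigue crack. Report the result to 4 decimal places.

Posterior P(H) ≈ 0.9523

Let H be the event that the part has a fatigue crack; start with P(H) = 0.13. P('indication'|H) = 0.959, P('indication'|¬H) = 0.083.
Update on result 1 ('indication'): P(H) ← 0.959·0.1300 / (0.959·0.1300 + 0.083·0.8700) = 0.12467/0.19688 = 0.6332.
Update on result 2 ('indication'): P(H) ← 0.959·0.6332 / (0.959·0.6332 + 0.083·0.3668) = 0.60727/0.63771 = 0.9523.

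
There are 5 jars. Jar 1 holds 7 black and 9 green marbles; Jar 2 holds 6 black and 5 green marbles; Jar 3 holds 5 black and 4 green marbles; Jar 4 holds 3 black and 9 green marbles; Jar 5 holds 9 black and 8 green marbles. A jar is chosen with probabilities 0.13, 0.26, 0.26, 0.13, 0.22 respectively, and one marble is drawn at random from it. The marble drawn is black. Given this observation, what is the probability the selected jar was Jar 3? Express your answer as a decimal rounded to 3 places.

P(black|Jar 1) = 0.4375; P(black|Jar 2) = 0.5455; P(black|Jar 3) = 0.5556; P(black|Jar 4) = 0.25; P(black|Jar 5) = 0.5294.
Prior × likelihood for each source: 0.13·0.4375=0.05688, 0.26·0.5455=0.1418, 0.26·0.5556=0.1444, 0.13·0.25=0.03250, 0.22·0.5294=0.1165. Summing gives P(black) = 0.49211.
P(Jar 3 | black) = 0.1444 / 0.49211 = 0.294.

Posterior probability ≈ 0.294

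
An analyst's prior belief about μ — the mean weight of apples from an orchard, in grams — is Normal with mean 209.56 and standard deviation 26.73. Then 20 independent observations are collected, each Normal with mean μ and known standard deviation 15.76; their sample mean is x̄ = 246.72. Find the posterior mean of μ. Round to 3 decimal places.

Prior precision 1/τ₀² = 1/26.73² = 0.00139959; data precision n/σ² = 20/15.76² = 0.0805226.
Posterior precision = 0.00139959 + 0.0805226 = 0.0819222.
Posterior mean = (0.00139959·209.56 + 0.0805226·246.72) / 0.0819222 = 246.085.

Posterior mean ≈ 246.085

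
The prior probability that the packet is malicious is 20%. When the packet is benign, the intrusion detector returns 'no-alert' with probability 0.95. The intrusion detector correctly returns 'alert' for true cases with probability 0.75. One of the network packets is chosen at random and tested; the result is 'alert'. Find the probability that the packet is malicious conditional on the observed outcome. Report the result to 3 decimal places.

Let H be the event that the packet is malicious. P(H) = 0.2, so P(¬H) = 0.8. With E the 'alert' result, P(E|H) = 0.75 and P(E|¬H) = 0.05.
P(E) = 0.75·0.2 + 0.05·0.8 = 0.15000 + 0.040000 = 0.19000.
By Bayes' theorem, P(H|E) = 0.15000 / 0.19000 = 0.789.

P(H | E) ≈ 0.789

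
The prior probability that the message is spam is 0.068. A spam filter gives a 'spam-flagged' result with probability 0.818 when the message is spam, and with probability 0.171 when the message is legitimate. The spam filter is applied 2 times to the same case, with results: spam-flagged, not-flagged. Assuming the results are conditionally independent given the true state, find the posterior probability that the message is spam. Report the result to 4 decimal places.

Let H be the event that the message is spam; start with P(H) = 0.068. P('spam-flagged'|H) = 0.818, P('spam-flagged'|¬H) = 0.171.
Update on result 1 ('spam-flagged'): P(H) ← 0.818·0.0680 / (0.818·0.0680 + 0.171·0.9320) = 0.055624/0.21500 = 0.2587.
Update on result 2 ('not-flagged'): P(H) ← 0.182·0.2587 / (0.182·0.2587 + 0.829·0.7413) = 0.047087/0.66161 = 0.0712.

Posterior P(H) ≈ 0.0712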